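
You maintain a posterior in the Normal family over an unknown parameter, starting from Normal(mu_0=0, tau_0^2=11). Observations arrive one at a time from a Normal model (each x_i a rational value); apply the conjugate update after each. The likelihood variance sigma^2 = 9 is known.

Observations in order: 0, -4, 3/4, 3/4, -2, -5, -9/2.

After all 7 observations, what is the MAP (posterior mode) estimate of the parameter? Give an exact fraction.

-77/43

obs 1: x=0 → posterior Normal(0, 99/20)
obs 2: x=-4 → posterior Normal(-44/31, 99/31)
obs 3: x=3/4 → posterior Normal(-143/168, 33/14)
obs 4: x=3/4 → posterior Normal(-55/106, 99/53)
obs 5: x=-2 → posterior Normal(-99/128, 99/64)
obs 6: x=-5 → posterior Normal(-209/150, 33/25)
obs 7: x=-9/2 → posterior Normal(-77/43, 99/86)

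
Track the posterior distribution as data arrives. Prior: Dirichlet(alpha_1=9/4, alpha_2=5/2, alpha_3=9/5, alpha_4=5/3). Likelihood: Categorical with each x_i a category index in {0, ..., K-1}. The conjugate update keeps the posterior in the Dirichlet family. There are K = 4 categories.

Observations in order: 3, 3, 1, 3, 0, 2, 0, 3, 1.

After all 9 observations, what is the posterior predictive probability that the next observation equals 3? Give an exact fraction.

obs 1: x=3 → posterior Dirichlet(9/4, 5/2, 9/5, 8/3)
obs 2: x=3 → posterior Dirichlet(9/4, 5/2, 9/5, 11/3)
obs 3: x=1 → posterior Dirichlet(9/4, 7/2, 9/5, 11/3)
obs 4: x=3 → posterior Dirichlet(9/4, 7/2, 9/5, 14/3)
obs 5: x=0 → posterior Dirichlet(13/4, 7/2, 9/5, 14/3)
obs 6: x=2 → posterior Dirichlet(13/4, 7/2, 14/5, 14/3)
obs 7: x=0 → posterior Dirichlet(17/4, 7/2, 14/5, 14/3)
obs 8: x=3 → posterior Dirichlet(17/4, 7/2, 14/5, 17/3)
obs 9: x=1 → posterior Dirichlet(17/4, 9/2, 14/5, 17/3)

340/1033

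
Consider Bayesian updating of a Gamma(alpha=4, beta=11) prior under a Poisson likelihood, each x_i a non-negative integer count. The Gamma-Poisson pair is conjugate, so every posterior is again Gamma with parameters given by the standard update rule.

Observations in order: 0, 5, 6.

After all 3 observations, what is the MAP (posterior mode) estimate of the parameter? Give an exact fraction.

1

obs 1: x=0 → posterior Gamma(4, 12)
obs 2: x=5 → posterior Gamma(9, 13)
obs 3: x=6 → posterior Gamma(15, 14)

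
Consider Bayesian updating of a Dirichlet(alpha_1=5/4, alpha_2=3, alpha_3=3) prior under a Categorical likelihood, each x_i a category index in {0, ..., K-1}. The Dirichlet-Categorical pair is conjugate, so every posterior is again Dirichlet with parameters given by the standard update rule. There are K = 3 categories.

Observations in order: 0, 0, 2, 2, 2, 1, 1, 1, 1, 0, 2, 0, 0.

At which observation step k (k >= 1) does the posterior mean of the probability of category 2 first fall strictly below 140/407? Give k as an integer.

k = 2

obs 1: x=0 → posterior Dirichlet(9/4, 3, 3)
obs 2: x=0 → posterior Dirichlet(13/4, 3, 3)
obs 3: x=2 → posterior Dirichlet(13/4, 3, 4)
obs 4: x=2 → posterior Dirichlet(13/4, 3, 5)
obs 5: x=2 → posterior Dirichlet(13/4, 3, 6)
obs 6: x=1 → posterior Dirichlet(13/4, 4, 6)
obs 7: x=1 → posterior Dirichlet(13/4, 5, 6)
obs 8: x=1 → posterior Dirichlet(13/4, 6, 6)
obs 9: x=1 → posterior Dirichlet(13/4, 7, 6)
obs 10: x=0 → posterior Dirichlet(17/4, 7, 6)
obs 11: x=2 → posterior Dirichlet(17/4, 7, 7)
obs 12: x=0 → posterior Dirichlet(21/4, 7, 7)
obs 13: x=0 → posterior Dirichlet(25/4, 7, 7)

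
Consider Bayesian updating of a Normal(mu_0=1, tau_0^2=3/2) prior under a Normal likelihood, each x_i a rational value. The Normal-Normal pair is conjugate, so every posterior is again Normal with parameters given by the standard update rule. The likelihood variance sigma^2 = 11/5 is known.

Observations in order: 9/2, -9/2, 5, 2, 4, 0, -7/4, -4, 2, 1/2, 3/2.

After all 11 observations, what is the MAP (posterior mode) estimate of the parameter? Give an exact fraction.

643/748

obs 1: x=9/2 → posterior Normal(179/74, 33/37)
obs 2: x=-9/2 → posterior Normal(11/26, 33/52)
obs 3: x=5 → posterior Normal(97/67, 33/67)
obs 4: x=2 → posterior Normal(127/82, 33/82)
obs 5: x=4 → posterior Normal(187/97, 33/97)
obs 6: x=0 → posterior Normal(187/112, 33/112)
obs 7: x=-7/4 → posterior Normal(643/508, 33/127)
obs 8: x=-4 → posterior Normal(403/568, 33/142)
obs 9: x=2 → posterior Normal(523/628, 33/157)
obs 10: x=1/2 → posterior Normal(553/688, 33/172)
obs 11: x=3/2 → posterior Normal(643/748, 3/17)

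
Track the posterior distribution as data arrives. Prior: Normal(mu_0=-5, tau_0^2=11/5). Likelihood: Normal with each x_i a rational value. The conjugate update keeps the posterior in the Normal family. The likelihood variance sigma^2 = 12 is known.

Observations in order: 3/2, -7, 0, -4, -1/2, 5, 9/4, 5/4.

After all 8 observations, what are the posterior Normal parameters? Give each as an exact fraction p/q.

obs 1: x=3/2 → posterior Normal(-567/142, 132/71)
obs 2: x=-7 → posterior Normal(-721/164, 66/41)
obs 3: x=0 → posterior Normal(-721/186, 44/31)
obs 4: x=-4 → posterior Normal(-809/208, 33/26)
obs 5: x=-1/2 → posterior Normal(-82/23, 132/115)
obs 6: x=5 → posterior Normal(-355/126, 22/21)
obs 7: x=9/4 → posterior Normal(-1321/548, 132/137)
obs 8: x=5/4 → posterior Normal(-633/296, 33/37)

mu_0=-633/296, tau_0^2=33/37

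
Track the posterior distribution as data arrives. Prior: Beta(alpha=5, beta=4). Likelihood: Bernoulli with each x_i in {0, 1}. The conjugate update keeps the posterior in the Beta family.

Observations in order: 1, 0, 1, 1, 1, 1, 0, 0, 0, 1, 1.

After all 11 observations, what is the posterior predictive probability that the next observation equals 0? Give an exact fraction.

2/5

obs 1: x=1 → posterior Beta(6, 4)
obs 2: x=0 → posterior Beta(6, 5)
obs 3: x=1 → posterior Beta(7, 5)
obs 4: x=1 → posterior Beta(8, 5)
obs 5: x=1 → posterior Beta(9, 5)
obs 6: x=1 → posterior Beta(10, 5)
obs 7: x=0 → posterior Beta(10, 6)
obs 8: x=0 → posterior Beta(10, 7)
obs 9: x=0 → posterior Beta(10, 8)
obs 10: x=1 → posterior Beta(11, 8)
obs 11: x=1 → posterior Beta(12, 8)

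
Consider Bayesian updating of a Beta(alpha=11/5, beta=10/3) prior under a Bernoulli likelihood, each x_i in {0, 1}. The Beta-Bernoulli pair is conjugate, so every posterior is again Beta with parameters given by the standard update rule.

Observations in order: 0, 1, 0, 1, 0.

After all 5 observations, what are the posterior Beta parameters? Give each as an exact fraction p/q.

obs 1: x=0 → posterior Beta(11/5, 13/3)
obs 2: x=1 → posterior Beta(16/5, 13/3)
obs 3: x=0 → posterior Beta(16/5, 16/3)
obs 4: x=1 → posterior Beta(21/5, 16/3)
obs 5: x=0 → posterior Beta(21/5, 19/3)

alpha=21/5, beta=19/3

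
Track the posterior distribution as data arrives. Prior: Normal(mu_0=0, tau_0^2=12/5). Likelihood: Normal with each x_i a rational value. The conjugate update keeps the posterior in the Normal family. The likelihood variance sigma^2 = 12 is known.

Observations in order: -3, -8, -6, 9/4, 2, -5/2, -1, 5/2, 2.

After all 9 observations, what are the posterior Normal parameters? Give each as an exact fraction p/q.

mu_0=-47/56, tau_0^2=6/7

obs 1: x=-3 → posterior Normal(-1/2, 2)
obs 2: x=-8 → posterior Normal(-11/7, 12/7)
obs 3: x=-6 → posterior Normal(-17/8, 3/2)
obs 4: x=9/4 → posterior Normal(-59/36, 4/3)
obs 5: x=2 → posterior Normal(-51/40, 6/5)
obs 6: x=-5/2 → posterior Normal(-61/44, 12/11)
obs 7: x=-1 → posterior Normal(-65/48, 1)
obs 8: x=5/2 → posterior Normal(-55/52, 12/13)
obs 9: x=2 → posterior Normal(-47/56, 6/7)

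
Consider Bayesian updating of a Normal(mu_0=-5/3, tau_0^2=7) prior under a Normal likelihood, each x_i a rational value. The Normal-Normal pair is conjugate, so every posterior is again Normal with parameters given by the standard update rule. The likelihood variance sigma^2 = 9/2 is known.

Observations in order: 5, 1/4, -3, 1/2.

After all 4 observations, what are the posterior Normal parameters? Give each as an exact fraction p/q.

obs 1: x=5 → posterior Normal(55/23, 63/23)
obs 2: x=1/4 → posterior Normal(117/74, 63/37)
obs 3: x=-3 → posterior Normal(11/34, 21/17)
obs 4: x=1/2 → posterior Normal(47/130, 63/65)

mu_0=47/130, tau_0^2=63/65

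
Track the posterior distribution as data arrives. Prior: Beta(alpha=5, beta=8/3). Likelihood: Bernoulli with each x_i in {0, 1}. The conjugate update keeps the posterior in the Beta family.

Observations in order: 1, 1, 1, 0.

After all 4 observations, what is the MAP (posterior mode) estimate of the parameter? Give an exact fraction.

obs 1: x=1 → posterior Beta(6, 8/3)
obs 2: x=1 → posterior Beta(7, 8/3)
obs 3: x=1 → posterior Beta(8, 8/3)
obs 4: x=0 → posterior Beta(8, 11/3)

21/29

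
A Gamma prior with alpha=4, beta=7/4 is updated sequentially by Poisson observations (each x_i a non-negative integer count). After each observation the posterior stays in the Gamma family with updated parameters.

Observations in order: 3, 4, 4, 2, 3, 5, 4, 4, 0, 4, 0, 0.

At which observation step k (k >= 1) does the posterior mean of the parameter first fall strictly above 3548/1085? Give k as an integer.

k = 7

obs 1: x=3 → posterior Gamma(7, 11/4)
obs 2: x=4 → posterior Gamma(11, 15/4)
obs 3: x=4 → posterior Gamma(15, 19/4)
obs 4: x=2 → posterior Gamma(17, 23/4)
obs 5: x=3 → posterior Gamma(20, 27/4)
obs 6: x=5 → posterior Gamma(25, 31/4)
obs 7: x=4 → posterior Gamma(29, 35/4)
obs 8: x=4 → posterior Gamma(33, 39/4)
obs 9: x=0 → posterior Gamma(33, 43/4)
obs 10: x=4 → posterior Gamma(37, 47/4)
obs 11: x=0 → posterior Gamma(37, 51/4)
obs 12: x=0 → posterior Gamma(37, 55/4)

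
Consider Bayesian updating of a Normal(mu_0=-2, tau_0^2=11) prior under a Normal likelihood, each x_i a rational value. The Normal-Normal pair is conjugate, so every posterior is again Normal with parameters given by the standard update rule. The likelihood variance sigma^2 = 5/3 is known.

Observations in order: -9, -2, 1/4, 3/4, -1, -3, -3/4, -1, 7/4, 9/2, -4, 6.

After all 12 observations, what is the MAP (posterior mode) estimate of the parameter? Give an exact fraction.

obs 1: x=-9 → posterior Normal(-307/38, 55/38)
obs 2: x=-2 → posterior Normal(-373/71, 55/71)
obs 3: x=1/4 → posterior Normal(-1459/416, 55/104)
obs 4: x=3/4 → posterior Normal(-340/137, 55/137)
obs 5: x=-1 → posterior Normal(-373/170, 11/34)
obs 6: x=-3 → posterior Normal(-472/203, 55/203)
obs 7: x=-3/4 → posterior Normal(-1987/944, 55/236)
obs 8: x=-1 → posterior Normal(-2119/1076, 55/269)
obs 9: x=7/4 → posterior Normal(-236/151, 55/302)
obs 10: x=9/2 → posterior Normal(-647/670, 11/67)
obs 11: x=-4 → posterior Normal(-911/736, 55/368)
obs 12: x=6 → posterior Normal(-515/802, 55/401)

-515/802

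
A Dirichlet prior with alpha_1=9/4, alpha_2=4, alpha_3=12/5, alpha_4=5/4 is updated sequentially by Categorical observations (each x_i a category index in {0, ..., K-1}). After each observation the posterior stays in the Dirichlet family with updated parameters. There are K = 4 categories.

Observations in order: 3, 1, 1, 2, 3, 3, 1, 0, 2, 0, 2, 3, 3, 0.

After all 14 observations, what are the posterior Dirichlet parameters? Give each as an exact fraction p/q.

alpha_1=21/4, alpha_2=7, alpha_3=27/5, alpha_4=25/4

obs 1: x=3 → posterior Dirichlet(9/4, 4, 12/5, 9/4)
obs 2: x=1 → posterior Dirichlet(9/4, 5, 12/5, 9/4)
obs 3: x=1 → posterior Dirichlet(9/4, 6, 12/5, 9/4)
obs 4: x=2 → posterior Dirichlet(9/4, 6, 17/5, 9/4)
obs 5: x=3 → posterior Dirichlet(9/4, 6, 17/5, 13/4)
obs 6: x=3 → posterior Dirichlet(9/4, 6, 17/5, 17/4)
obs 7: x=1 → posterior Dirichlet(9/4, 7, 17/5, 17/4)
obs 8: x=0 → posterior Dirichlet(13/4, 7, 17/5, 17/4)
obs 9: x=2 → posterior Dirichlet(13/4, 7, 22/5, 17/4)
obs 10: x=0 → posterior Dirichlet(17/4, 7, 22/5, 17/4)
obs 11: x=2 → posterior Dirichlet(17/4, 7, 27/5, 17/4)
obs 12: x=3 → posterior Dirichlet(17/4, 7, 27/5, 21/4)
obs 13: x=3 → posterior Dirichlet(17/4, 7, 27/5, 25/4)
obs 14: x=0 → posterior Dirichlet(21/4, 7, 27/5, 25/4)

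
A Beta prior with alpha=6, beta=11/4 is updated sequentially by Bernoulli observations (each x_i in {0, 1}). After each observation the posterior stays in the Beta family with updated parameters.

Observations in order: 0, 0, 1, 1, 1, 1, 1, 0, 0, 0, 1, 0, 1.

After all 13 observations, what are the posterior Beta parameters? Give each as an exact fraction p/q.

obs 1: x=0 → posterior Beta(6, 15/4)
obs 2: x=0 → posterior Beta(6, 19/4)
obs 3: x=1 → posterior Beta(7, 19/4)
obs 4: x=1 → posterior Beta(8, 19/4)
obs 5: x=1 → posterior Beta(9, 19/4)
obs 6: x=1 → posterior Beta(10, 19/4)
obs 7: x=1 → posterior Beta(11, 19/4)
obs 8: x=0 → posterior Beta(11, 23/4)
obs 9: x=0 → posterior Beta(11, 27/4)
obs 10: x=0 → posterior Beta(11, 31/4)
obs 11: x=1 → posterior Beta(12, 31/4)
obs 12: x=0 → posterior Beta(12, 35/4)
obs 13: x=1 → posterior Beta(13, 35/4)

alpha=13, beta=35/4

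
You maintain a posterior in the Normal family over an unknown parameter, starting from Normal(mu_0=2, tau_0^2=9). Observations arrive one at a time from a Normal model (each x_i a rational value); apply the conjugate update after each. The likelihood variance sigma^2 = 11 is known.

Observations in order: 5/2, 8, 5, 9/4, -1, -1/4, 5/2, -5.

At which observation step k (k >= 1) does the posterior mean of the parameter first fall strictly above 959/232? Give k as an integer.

obs 1: x=5/2 → posterior Normal(89/40, 99/20)
obs 2: x=8 → posterior Normal(233/58, 99/29)
obs 3: x=5 → posterior Normal(17/4, 99/38)
obs 4: x=9/4 → posterior Normal(727/188, 99/47)
obs 5: x=-1 → posterior Normal(691/224, 99/56)
obs 6: x=-1/4 → posterior Normal(341/130, 99/65)
obs 7: x=5/2 → posterior Normal(193/74, 99/74)
obs 8: x=-5 → posterior Normal(148/83, 99/83)

k = 3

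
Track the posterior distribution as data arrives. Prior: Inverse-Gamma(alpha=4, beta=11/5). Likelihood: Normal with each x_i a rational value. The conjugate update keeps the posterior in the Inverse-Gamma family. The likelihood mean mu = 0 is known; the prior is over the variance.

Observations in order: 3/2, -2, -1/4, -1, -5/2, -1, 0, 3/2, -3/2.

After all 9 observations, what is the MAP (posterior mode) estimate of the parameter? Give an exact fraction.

obs 1: x=3/2 → posterior Inverse-Gamma(9/2, 133/40)
obs 2: x=-2 → posterior Inverse-Gamma(5, 213/40)
obs 3: x=-1/4 → posterior Inverse-Gamma(11/2, 857/160)
obs 4: x=-1 → posterior Inverse-Gamma(6, 937/160)
obs 5: x=-5/2 → posterior Inverse-Gamma(13/2, 1437/160)
obs 6: x=-1 → posterior Inverse-Gamma(7, 1517/160)
obs 7: x=0 → posterior Inverse-Gamma(15/2, 1517/160)
obs 8: x=3/2 → posterior Inverse-Gamma(8, 1697/160)
obs 9: x=-3/2 → posterior Inverse-Gamma(17/2, 1877/160)

1877/1520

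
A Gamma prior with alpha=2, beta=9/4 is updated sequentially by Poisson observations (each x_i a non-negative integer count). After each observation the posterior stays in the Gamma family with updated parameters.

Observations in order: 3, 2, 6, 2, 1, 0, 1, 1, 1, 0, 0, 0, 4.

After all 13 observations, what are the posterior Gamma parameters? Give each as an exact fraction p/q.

obs 1: x=3 → posterior Gamma(5, 13/4)
obs 2: x=2 → posterior Gamma(7, 17/4)
obs 3: x=6 → posterior Gamma(13, 21/4)
obs 4: x=2 → posterior Gamma(15, 25/4)
obs 5: x=1 → posterior Gamma(16, 29/4)
obs 6: x=0 → posterior Gamma(16, 33/4)
obs 7: x=1 → posterior Gamma(17, 37/4)
obs 8: x=1 → posterior Gamma(18, 41/4)
obs 9: x=1 → posterior Gamma(19, 45/4)
obs 10: x=0 → posterior Gamma(19, 49/4)
obs 11: x=0 → posterior Gamma(19, 53/4)
obs 12: x=0 → posterior Gamma(19, 57/4)
obs 13: x=4 → posterior Gamma(23, 61/4)

alpha=23, beta=61/4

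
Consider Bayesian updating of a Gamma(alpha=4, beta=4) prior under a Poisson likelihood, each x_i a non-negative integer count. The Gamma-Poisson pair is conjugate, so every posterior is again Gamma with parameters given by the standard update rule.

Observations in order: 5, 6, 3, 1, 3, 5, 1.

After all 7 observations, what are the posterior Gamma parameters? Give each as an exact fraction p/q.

alpha=28, beta=11

obs 1: x=5 → posterior Gamma(9, 5)
obs 2: x=6 → posterior Gamma(15, 6)
obs 3: x=3 → posterior Gamma(18, 7)
obs 4: x=1 → posterior Gamma(19, 8)
obs 5: x=3 → posterior Gamma(22, 9)
obs 6: x=5 → posterior Gamma(27, 10)
obs 7: x=1 → posterior Gamma(28, 11)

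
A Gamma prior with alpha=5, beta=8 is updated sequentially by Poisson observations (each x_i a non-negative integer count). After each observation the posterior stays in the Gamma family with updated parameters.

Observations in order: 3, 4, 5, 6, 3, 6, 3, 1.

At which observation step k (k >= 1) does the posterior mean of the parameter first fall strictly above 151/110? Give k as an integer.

k = 3

obs 1: x=3 → posterior Gamma(8, 9)
obs 2: x=4 → posterior Gamma(12, 10)
obs 3: x=5 → posterior Gamma(17, 11)
obs 4: x=6 → posterior Gamma(23, 12)
obs 5: x=3 → posterior Gamma(26, 13)
obs 6: x=6 → posterior Gamma(32, 14)
obs 7: x=3 → posterior Gamma(35, 15)
obs 8: x=1 → posterior Gamma(36, 16)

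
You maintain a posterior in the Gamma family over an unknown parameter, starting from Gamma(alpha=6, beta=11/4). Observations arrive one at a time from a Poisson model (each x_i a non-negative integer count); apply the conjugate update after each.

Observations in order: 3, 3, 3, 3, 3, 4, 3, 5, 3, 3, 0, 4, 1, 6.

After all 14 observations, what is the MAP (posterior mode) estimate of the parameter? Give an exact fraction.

obs 1: x=3 → posterior Gamma(9, 15/4)
obs 2: x=3 → posterior Gamma(12, 19/4)
obs 3: x=3 → posterior Gamma(15, 23/4)
obs 4: x=3 → posterior Gamma(18, 27/4)
obs 5: x=3 → posterior Gamma(21, 31/4)
obs 6: x=4 → posterior Gamma(25, 35/4)
obs 7: x=3 → posterior Gamma(28, 39/4)
obs 8: x=5 → posterior Gamma(33, 43/4)
obs 9: x=3 → posterior Gamma(36, 47/4)
obs 10: x=3 → posterior Gamma(39, 51/4)
obs 11: x=0 → posterior Gamma(39, 55/4)
obs 12: x=4 → posterior Gamma(43, 59/4)
obs 13: x=1 → posterior Gamma(44, 63/4)
obs 14: x=6 → posterior Gamma(50, 67/4)

196/67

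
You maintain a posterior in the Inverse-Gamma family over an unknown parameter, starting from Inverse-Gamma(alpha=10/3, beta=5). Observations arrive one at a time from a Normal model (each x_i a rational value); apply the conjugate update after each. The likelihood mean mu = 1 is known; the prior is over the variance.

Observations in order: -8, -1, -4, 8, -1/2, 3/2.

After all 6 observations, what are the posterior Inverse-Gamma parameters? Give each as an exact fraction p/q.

alpha=19/3, beta=343/4

obs 1: x=-8 → posterior Inverse-Gamma(23/6, 91/2)
obs 2: x=-1 → posterior Inverse-Gamma(13/3, 95/2)
obs 3: x=-4 → posterior Inverse-Gamma(29/6, 60)
obs 4: x=8 → posterior Inverse-Gamma(16/3, 169/2)
obs 5: x=-1/2 → posterior Inverse-Gamma(35/6, 685/8)
obs 6: x=3/2 → posterior Inverse-Gamma(19/3, 343/4)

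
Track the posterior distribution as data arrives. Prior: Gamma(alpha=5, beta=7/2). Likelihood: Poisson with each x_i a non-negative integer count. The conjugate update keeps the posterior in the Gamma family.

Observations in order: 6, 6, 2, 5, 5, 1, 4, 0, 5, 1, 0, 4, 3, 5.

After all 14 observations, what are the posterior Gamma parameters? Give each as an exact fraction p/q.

alpha=52, beta=35/2

obs 1: x=6 → posterior Gamma(11, 9/2)
obs 2: x=6 → posterior Gamma(17, 11/2)
obs 3: x=2 → posterior Gamma(19, 13/2)
obs 4: x=5 → posterior Gamma(24, 15/2)
obs 5: x=5 → posterior Gamma(29, 17/2)
obs 6: x=1 → posterior Gamma(30, 19/2)
obs 7: x=4 → posterior Gamma(34, 21/2)
obs 8: x=0 → posterior Gamma(34, 23/2)
obs 9: x=5 → posterior Gamma(39, 25/2)
obs 10: x=1 → posterior Gamma(40, 27/2)
obs 11: x=0 → posterior Gamma(40, 29/2)
obs 12: x=4 → posterior Gamma(44, 31/2)
obs 13: x=3 → posterior Gamma(47, 33/2)
obs 14: x=5 → posterior Gamma(52, 35/2)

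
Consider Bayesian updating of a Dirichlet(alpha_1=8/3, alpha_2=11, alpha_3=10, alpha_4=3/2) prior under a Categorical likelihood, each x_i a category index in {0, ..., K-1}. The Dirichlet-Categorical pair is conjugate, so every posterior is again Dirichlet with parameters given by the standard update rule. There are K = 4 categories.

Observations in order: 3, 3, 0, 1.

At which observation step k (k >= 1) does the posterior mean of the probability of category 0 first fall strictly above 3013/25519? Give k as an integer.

k = 3

obs 1: x=3 → posterior Dirichlet(8/3, 11, 10, 5/2)
obs 2: x=3 → posterior Dirichlet(8/3, 11, 10, 7/2)
obs 3: x=0 → posterior Dirichlet(11/3, 11, 10, 7/2)
obs 4: x=1 → posterior Dirichlet(11/3, 12, 10, 7/2)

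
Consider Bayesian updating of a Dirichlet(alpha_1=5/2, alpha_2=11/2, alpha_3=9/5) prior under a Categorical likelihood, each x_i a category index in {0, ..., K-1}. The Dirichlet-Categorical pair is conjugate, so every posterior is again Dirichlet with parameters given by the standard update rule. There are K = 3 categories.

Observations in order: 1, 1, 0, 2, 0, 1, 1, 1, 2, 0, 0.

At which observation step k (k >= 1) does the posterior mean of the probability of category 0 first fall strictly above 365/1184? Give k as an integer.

k = 11

obs 1: x=1 → posterior Dirichlet(5/2, 13/2, 9/5)
obs 2: x=1 → posterior Dirichlet(5/2, 15/2, 9/5)
obs 3: x=0 → posterior Dirichlet(7/2, 15/2, 9/5)
obs 4: x=2 → posterior Dirichlet(7/2, 15/2, 14/5)
obs 5: x=0 → posterior Dirichlet(9/2, 15/2, 14/5)
obs 6: x=1 → posterior Dirichlet(9/2, 17/2, 14/5)
obs 7: x=1 → posterior Dirichlet(9/2, 19/2, 14/5)
obs 8: x=1 → posterior Dirichlet(9/2, 21/2, 14/5)
obs 9: x=2 → posterior Dirichlet(9/2, 21/2, 19/5)
obs 10: x=0 → posterior Dirichlet(11/2, 21/2, 19/5)
obs 11: x=0 → posterior Dirichlet(13/2, 21/2, 19/5)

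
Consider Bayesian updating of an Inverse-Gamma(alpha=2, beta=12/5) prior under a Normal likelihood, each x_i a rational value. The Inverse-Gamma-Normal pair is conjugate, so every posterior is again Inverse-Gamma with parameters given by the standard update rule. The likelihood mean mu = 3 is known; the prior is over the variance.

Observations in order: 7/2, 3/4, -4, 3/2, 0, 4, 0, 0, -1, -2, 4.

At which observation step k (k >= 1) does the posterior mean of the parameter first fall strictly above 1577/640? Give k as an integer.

obs 1: x=7/2 → posterior Inverse-Gamma(5/2, 101/40)
obs 2: x=3/4 → posterior Inverse-Gamma(3, 809/160)
obs 3: x=-4 → posterior Inverse-Gamma(7/2, 4729/160)
obs 4: x=3/2 → posterior Inverse-Gamma(4, 4909/160)
obs 5: x=0 → posterior Inverse-Gamma(9/2, 5629/160)
obs 6: x=4 → posterior Inverse-Gamma(5, 5709/160)
obs 7: x=0 → posterior Inverse-Gamma(11/2, 6429/160)
obs 8: x=0 → posterior Inverse-Gamma(6, 7149/160)
obs 9: x=-1 → posterior Inverse-Gamma(13/2, 8429/160)
obs 10: x=-2 → posterior Inverse-Gamma(7, 10429/160)
obs 11: x=4 → posterior Inverse-Gamma(15/2, 10509/160)

k = 2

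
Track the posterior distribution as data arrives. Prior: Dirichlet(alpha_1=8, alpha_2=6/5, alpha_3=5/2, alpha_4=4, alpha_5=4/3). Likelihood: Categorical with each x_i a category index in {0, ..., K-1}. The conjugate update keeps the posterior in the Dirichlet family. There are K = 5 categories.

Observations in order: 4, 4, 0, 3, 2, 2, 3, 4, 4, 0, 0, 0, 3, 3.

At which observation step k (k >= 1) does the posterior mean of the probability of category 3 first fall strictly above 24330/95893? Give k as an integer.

obs 1: x=4 → posterior Dirichlet(8, 6/5, 5/2, 4, 7/3)
obs 2: x=4 → posterior Dirichlet(8, 6/5, 5/2, 4, 10/3)
obs 3: x=0 → posterior Dirichlet(9, 6/5, 5/2, 4, 10/3)
obs 4: x=3 → posterior Dirichlet(9, 6/5, 5/2, 5, 10/3)
obs 5: x=2 → posterior Dirichlet(9, 6/5, 7/2, 5, 10/3)
obs 6: x=2 → posterior Dirichlet(9, 6/5, 9/2, 5, 10/3)
obs 7: x=3 → posterior Dirichlet(9, 6/5, 9/2, 6, 10/3)
obs 8: x=4 → posterior Dirichlet(9, 6/5, 9/2, 6, 13/3)
obs 9: x=4 → posterior Dirichlet(9, 6/5, 9/2, 6, 16/3)
obs 10: x=0 → posterior Dirichlet(10, 6/5, 9/2, 6, 16/3)
obs 11: x=0 → posterior Dirichlet(11, 6/5, 9/2, 6, 16/3)
obs 12: x=0 → posterior Dirichlet(12, 6/5, 9/2, 6, 16/3)
obs 13: x=3 → posterior Dirichlet(12, 6/5, 9/2, 7, 16/3)
obs 14: x=3 → posterior Dirichlet(12, 6/5, 9/2, 8, 16/3)

k = 14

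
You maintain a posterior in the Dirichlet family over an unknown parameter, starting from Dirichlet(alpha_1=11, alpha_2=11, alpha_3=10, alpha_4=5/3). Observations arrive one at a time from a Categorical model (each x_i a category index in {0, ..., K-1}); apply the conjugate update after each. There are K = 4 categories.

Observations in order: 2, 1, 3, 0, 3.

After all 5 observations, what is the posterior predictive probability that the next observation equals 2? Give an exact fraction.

33/116

obs 1: x=2 → posterior Dirichlet(11, 11, 11, 5/3)
obs 2: x=1 → posterior Dirichlet(11, 12, 11, 5/3)
obs 3: x=3 → posterior Dirichlet(11, 12, 11, 8/3)
obs 4: x=0 → posterior Dirichlet(12, 12, 11, 8/3)
obs 5: x=3 → posterior Dirichlet(12, 12, 11, 11/3)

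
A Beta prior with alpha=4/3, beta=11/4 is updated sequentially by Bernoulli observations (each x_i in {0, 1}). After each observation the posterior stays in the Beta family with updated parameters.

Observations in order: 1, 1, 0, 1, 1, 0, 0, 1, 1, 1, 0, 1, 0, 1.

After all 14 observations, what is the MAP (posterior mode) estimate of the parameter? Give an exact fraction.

obs 1: x=1 → posterior Beta(7/3, 11/4)
obs 2: x=1 → posterior Beta(10/3, 11/4)
obs 3: x=0 → posterior Beta(10/3, 15/4)
obs 4: x=1 → posterior Beta(13/3, 15/4)
obs 5: x=1 → posterior Beta(16/3, 15/4)
obs 6: x=0 → posterior Beta(16/3, 19/4)
obs 7: x=0 → posterior Beta(16/3, 23/4)
obs 8: x=1 → posterior Beta(19/3, 23/4)
obs 9: x=1 → posterior Beta(22/3, 23/4)
obs 10: x=1 → posterior Beta(25/3, 23/4)
obs 11: x=0 → posterior Beta(25/3, 27/4)
obs 12: x=1 → posterior Beta(28/3, 27/4)
obs 13: x=0 → posterior Beta(28/3, 31/4)
obs 14: x=1 → posterior Beta(31/3, 31/4)

112/193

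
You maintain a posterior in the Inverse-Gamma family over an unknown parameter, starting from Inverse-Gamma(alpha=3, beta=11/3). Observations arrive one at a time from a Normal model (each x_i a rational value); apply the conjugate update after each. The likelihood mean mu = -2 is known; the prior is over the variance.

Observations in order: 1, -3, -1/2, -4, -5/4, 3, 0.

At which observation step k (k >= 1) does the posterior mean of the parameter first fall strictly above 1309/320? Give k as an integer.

k = 6

obs 1: x=1 → posterior Inverse-Gamma(7/2, 49/6)
obs 2: x=-3 → posterior Inverse-Gamma(4, 26/3)
obs 3: x=-1/2 → posterior Inverse-Gamma(9/2, 235/24)
obs 4: x=-4 → posterior Inverse-Gamma(5, 283/24)
obs 5: x=-5/4 → posterior Inverse-Gamma(11/2, 1159/96)
obs 6: x=3 → posterior Inverse-Gamma(6, 2359/96)
obs 7: x=0 → posterior Inverse-Gamma(13/2, 2551/96)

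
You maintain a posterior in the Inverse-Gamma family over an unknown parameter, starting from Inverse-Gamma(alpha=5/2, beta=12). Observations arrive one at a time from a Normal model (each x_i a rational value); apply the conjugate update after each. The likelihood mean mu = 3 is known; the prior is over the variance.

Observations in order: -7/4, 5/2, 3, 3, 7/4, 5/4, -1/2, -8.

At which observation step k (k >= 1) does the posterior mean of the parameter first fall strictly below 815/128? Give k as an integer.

k = 5

obs 1: x=-7/4 → posterior Inverse-Gamma(3, 745/32)
obs 2: x=5/2 → posterior Inverse-Gamma(7/2, 749/32)
obs 3: x=3 → posterior Inverse-Gamma(4, 749/32)
obs 4: x=3 → posterior Inverse-Gamma(9/2, 749/32)
obs 5: x=7/4 → posterior Inverse-Gamma(5, 387/16)
obs 6: x=5/4 → posterior Inverse-Gamma(11/2, 823/32)
obs 7: x=-1/2 → posterior Inverse-Gamma(6, 1019/32)
obs 8: x=-8 → posterior Inverse-Gamma(13/2, 2955/32)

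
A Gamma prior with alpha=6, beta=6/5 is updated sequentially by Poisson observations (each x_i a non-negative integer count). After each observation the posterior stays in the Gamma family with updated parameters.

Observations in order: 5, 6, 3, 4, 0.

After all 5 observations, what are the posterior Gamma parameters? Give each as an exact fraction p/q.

obs 1: x=5 → posterior Gamma(11, 11/5)
obs 2: x=6 → posterior Gamma(17, 16/5)
obs 3: x=3 → posterior Gamma(20, 21/5)
obs 4: x=4 → posterior Gamma(24, 26/5)
obs 5: x=0 → posterior Gamma(24, 31/5)

alpha=24, beta=31/5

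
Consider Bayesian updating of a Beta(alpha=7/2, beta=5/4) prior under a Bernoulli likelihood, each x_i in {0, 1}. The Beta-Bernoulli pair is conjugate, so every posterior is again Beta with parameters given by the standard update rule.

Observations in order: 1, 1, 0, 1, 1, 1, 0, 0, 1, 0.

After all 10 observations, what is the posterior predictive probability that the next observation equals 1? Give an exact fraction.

obs 1: x=1 → posterior Beta(9/2, 5/4)
obs 2: x=1 → posterior Beta(11/2, 5/4)
obs 3: x=0 → posterior Beta(11/2, 9/4)
obs 4: x=1 → posterior Beta(13/2, 9/4)
obs 5: x=1 → posterior Beta(15/2, 9/4)
obs 6: x=1 → posterior Beta(17/2, 9/4)
obs 7: x=0 → posterior Beta(17/2, 13/4)
obs 8: x=0 → posterior Beta(17/2, 17/4)
obs 9: x=1 → posterior Beta(19/2, 17/4)
obs 10: x=0 → posterior Beta(19/2, 21/4)

38/59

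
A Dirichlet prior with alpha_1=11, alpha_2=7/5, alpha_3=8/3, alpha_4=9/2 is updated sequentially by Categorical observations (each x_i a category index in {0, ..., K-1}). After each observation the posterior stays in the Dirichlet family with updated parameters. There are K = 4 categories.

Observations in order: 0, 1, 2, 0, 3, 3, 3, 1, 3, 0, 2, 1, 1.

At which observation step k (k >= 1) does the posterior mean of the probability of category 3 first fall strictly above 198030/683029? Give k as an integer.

k = 9

obs 1: x=0 → posterior Dirichlet(12, 7/5, 8/3, 9/2)
obs 2: x=1 → posterior Dirichlet(12, 12/5, 8/3, 9/2)
obs 3: x=2 → posterior Dirichlet(12, 12/5, 11/3, 9/2)
obs 4: x=0 → posterior Dirichlet(13, 12/5, 11/3, 9/2)
obs 5: x=3 → posterior Dirichlet(13, 12/5, 11/3, 11/2)
obs 6: x=3 → posterior Dirichlet(13, 12/5, 11/3, 13/2)
obs 7: x=3 → posterior Dirichlet(13, 12/5, 11/3, 15/2)
obs 8: x=1 → posterior Dirichlet(13, 17/5, 11/3, 15/2)
obs 9: x=3 → posterior Dirichlet(13, 17/5, 11/3, 17/2)
obs 10: x=0 → posterior Dirichlet(14, 17/5, 11/3, 17/2)
obs 11: x=2 → posterior Dirichlet(14, 17/5, 14/3, 17/2)
obs 12: x=1 → posterior Dirichlet(14, 22/5, 14/3, 17/2)
obs 13: x=1 → posterior Dirichlet(14, 27/5, 14/3, 17/2)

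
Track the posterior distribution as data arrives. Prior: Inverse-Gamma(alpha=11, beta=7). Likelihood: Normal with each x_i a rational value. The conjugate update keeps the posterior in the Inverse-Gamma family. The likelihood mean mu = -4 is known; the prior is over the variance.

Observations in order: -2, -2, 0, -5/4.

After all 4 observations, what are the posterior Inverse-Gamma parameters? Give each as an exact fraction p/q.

alpha=13, beta=729/32

obs 1: x=-2 → posterior Inverse-Gamma(23/2, 9)
obs 2: x=-2 → posterior Inverse-Gamma(12, 11)
obs 3: x=0 → posterior Inverse-Gamma(25/2, 19)
obs 4: x=-5/4 → posterior Inverse-Gamma(13, 729/32)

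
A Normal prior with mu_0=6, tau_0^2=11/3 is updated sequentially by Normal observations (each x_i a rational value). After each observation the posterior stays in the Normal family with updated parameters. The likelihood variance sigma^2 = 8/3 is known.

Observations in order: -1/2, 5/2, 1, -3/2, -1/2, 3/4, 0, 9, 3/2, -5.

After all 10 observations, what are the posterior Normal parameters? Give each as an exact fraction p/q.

obs 1: x=-1/2 → posterior Normal(85/38, 88/57)
obs 2: x=5/2 → posterior Normal(7/3, 44/45)
obs 3: x=1 → posterior Normal(81/41, 88/123)
obs 4: x=-3/2 → posterior Normal(129/104, 22/39)
obs 5: x=-1/2 → posterior Normal(59/63, 88/189)
obs 6: x=3/4 → posterior Normal(269/296, 44/111)
obs 7: x=0 → posterior Normal(269/340, 88/255)
obs 8: x=9 → posterior Normal(665/384, 11/36)
obs 9: x=3/2 → posterior Normal(731/428, 88/321)
obs 10: x=-5 → posterior Normal(511/472, 44/177)

mu_0=511/472, tau_0^2=44/177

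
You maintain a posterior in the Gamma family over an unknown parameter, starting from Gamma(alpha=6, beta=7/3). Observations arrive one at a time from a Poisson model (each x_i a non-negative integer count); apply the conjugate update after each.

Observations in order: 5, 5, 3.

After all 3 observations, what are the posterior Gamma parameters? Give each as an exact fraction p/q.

alpha=19, beta=16/3

obs 1: x=5 → posterior Gamma(11, 10/3)
obs 2: x=5 → posterior Gamma(16, 13/3)
obs 3: x=3 → posterior Gamma(19, 16/3)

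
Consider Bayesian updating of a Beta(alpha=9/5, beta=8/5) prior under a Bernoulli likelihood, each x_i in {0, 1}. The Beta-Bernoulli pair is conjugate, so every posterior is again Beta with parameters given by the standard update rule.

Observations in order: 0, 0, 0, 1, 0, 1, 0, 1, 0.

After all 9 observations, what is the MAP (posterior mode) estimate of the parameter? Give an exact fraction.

obs 1: x=0 → posterior Beta(9/5, 13/5)
obs 2: x=0 → posterior Beta(9/5, 18/5)
obs 3: x=0 → posterior Beta(9/5, 23/5)
obs 4: x=1 → posterior Beta(14/5, 23/5)
obs 5: x=0 → posterior Beta(14/5, 28/5)
obs 6: x=1 → posterior Beta(19/5, 28/5)
obs 7: x=0 → posterior Beta(19/5, 33/5)
obs 8: x=1 → posterior Beta(24/5, 33/5)
obs 9: x=0 → posterior Beta(24/5, 38/5)

19/52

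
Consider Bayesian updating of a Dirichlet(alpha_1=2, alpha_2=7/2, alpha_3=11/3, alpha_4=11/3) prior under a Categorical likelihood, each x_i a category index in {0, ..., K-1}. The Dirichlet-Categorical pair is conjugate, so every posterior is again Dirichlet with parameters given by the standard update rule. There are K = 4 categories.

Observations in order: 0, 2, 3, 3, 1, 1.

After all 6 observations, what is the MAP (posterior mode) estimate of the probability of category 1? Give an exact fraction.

27/89

obs 1: x=0 → posterior Dirichlet(3, 7/2, 11/3, 11/3)
obs 2: x=2 → posterior Dirichlet(3, 7/2, 14/3, 11/3)
obs 3: x=3 → posterior Dirichlet(3, 7/2, 14/3, 14/3)
obs 4: x=3 → posterior Dirichlet(3, 7/2, 14/3, 17/3)
obs 5: x=1 → posterior Dirichlet(3, 9/2, 14/3, 17/3)
obs 6: x=1 → posterior Dirichlet(3, 11/2, 14/3, 17/3)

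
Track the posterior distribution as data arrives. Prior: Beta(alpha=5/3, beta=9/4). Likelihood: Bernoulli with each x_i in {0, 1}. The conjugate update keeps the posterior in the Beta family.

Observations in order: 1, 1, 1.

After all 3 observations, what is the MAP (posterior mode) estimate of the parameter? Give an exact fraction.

obs 1: x=1 → posterior Beta(8/3, 9/4)
obs 2: x=1 → posterior Beta(11/3, 9/4)
obs 3: x=1 → posterior Beta(14/3, 9/4)

44/59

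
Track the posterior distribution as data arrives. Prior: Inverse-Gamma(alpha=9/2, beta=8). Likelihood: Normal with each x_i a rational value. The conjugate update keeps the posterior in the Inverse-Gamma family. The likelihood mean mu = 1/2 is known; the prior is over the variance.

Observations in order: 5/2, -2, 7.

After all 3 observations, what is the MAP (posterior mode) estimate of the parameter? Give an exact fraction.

137/28

obs 1: x=5/2 → posterior Inverse-Gamma(5, 10)
obs 2: x=-2 → posterior Inverse-Gamma(11/2, 105/8)
obs 3: x=7 → posterior Inverse-Gamma(6, 137/4)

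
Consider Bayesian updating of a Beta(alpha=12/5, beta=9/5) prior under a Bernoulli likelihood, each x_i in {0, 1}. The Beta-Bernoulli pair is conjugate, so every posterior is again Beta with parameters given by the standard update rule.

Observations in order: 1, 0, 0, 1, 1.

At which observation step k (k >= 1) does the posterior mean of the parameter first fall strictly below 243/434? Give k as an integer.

k = 2

obs 1: x=1 → posterior Beta(17/5, 9/5)
obs 2: x=0 → posterior Beta(17/5, 14/5)
obs 3: x=0 → posterior Beta(17/5, 19/5)
obs 4: x=1 → posterior Beta(22/5, 19/5)
obs 5: x=1 → posterior Beta(27/5, 19/5)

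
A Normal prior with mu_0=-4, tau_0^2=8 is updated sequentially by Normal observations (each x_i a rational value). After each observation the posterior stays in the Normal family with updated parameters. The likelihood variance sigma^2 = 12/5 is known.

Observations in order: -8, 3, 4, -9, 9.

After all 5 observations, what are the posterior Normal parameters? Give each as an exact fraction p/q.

obs 1: x=-8 → posterior Normal(-92/13, 24/13)
obs 2: x=3 → posterior Normal(-62/23, 24/23)
obs 3: x=4 → posterior Normal(-2/3, 8/11)
obs 4: x=-9 → posterior Normal(-112/43, 24/43)
obs 5: x=9 → posterior Normal(-22/53, 24/53)

mu_0=-22/53, tau_0^2=24/53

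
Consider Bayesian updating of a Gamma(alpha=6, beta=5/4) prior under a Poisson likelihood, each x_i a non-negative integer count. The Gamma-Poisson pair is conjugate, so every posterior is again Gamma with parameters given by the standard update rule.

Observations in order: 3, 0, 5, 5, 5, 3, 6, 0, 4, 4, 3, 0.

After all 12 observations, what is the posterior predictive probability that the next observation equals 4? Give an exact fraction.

112348327401327033023416404956312369198301861932979839143599586779672094743959514880/638075129897984377802805119890685099365488018438655051415263872156475329947700890667

obs 1: x=3 → posterior Gamma(9, 9/4)
obs 2: x=0 → posterior Gamma(9, 13/4)
obs 3: x=5 → posterior Gamma(14, 17/4)
obs 4: x=5 → posterior Gamma(19, 21/4)
obs 5: x=5 → posterior Gamma(24, 25/4)
obs 6: x=3 → posterior Gamma(27, 29/4)
obs 7: x=6 → posterior Gamma(33, 33/4)
obs 8: x=0 → posterior Gamma(33, 37/4)
obs 9: x=4 → posterior Gamma(37, 41/4)
obs 10: x=4 → posterior Gamma(41, 45/4)
obs 11: x=3 → posterior Gamma(44, 49/4)
obs 12: x=0 → posterior Gamma(44, 53/4)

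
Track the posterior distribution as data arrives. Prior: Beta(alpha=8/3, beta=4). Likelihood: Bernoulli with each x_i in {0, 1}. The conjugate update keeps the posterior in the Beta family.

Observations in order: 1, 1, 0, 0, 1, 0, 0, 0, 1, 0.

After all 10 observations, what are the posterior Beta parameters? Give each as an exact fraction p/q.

alpha=20/3, beta=10

obs 1: x=1 → posterior Beta(11/3, 4)
obs 2: x=1 → posterior Beta(14/3, 4)
obs 3: x=0 → posterior Beta(14/3, 5)
obs 4: x=0 → posterior Beta(14/3, 6)
obs 5: x=1 → posterior Beta(17/3, 6)
obs 6: x=0 → posterior Beta(17/3, 7)
obs 7: x=0 → posterior Beta(17/3, 8)
obs 8: x=0 → posterior Beta(17/3, 9)
obs 9: x=1 → posterior Beta(20/3, 9)
obs 10: x=0 → posterior Beta(20/3, 10)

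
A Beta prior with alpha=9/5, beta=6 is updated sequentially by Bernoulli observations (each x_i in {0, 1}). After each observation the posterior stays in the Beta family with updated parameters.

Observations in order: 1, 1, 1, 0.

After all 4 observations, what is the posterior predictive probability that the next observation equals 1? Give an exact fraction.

obs 1: x=1 → posterior Beta(14/5, 6)
obs 2: x=1 → posterior Beta(19/5, 6)
obs 3: x=1 → posterior Beta(24/5, 6)
obs 4: x=0 → posterior Beta(24/5, 7)

24/59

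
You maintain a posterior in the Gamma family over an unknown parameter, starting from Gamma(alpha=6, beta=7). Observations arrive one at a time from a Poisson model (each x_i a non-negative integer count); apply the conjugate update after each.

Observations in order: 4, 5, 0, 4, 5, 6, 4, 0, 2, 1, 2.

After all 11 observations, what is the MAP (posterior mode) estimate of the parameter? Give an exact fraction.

obs 1: x=4 → posterior Gamma(10, 8)
obs 2: x=5 → posterior Gamma(15, 9)
obs 3: x=0 → posterior Gamma(15, 10)
obs 4: x=4 → posterior Gamma(19, 11)
obs 5: x=5 → posterior Gamma(24, 12)
obs 6: x=6 → posterior Gamma(30, 13)
obs 7: x=4 → posterior Gamma(34, 14)
obs 8: x=0 → posterior Gamma(34, 15)
obs 9: x=2 → posterior Gamma(36, 16)
obs 10: x=1 → posterior Gamma(37, 17)
obs 11: x=2 → posterior Gamma(39, 18)

19/9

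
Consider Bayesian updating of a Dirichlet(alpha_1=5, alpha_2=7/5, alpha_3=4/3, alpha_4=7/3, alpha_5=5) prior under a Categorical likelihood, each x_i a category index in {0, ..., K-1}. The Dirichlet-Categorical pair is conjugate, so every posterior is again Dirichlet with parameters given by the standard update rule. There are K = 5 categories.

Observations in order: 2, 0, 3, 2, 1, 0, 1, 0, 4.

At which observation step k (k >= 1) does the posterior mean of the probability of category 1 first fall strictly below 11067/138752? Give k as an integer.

k = 3

obs 1: x=2 → posterior Dirichlet(5, 7/5, 7/3, 7/3, 5)
obs 2: x=0 → posterior Dirichlet(6, 7/5, 7/3, 7/3, 5)
obs 3: x=3 → posterior Dirichlet(6, 7/5, 7/3, 10/3, 5)
obs 4: x=2 → posterior Dirichlet(6, 7/5, 10/3, 10/3, 5)
obs 5: x=1 → posterior Dirichlet(6, 12/5, 10/3, 10/3, 5)
obs 6: x=0 → posterior Dirichlet(7, 12/5, 10/3, 10/3, 5)
obs 7: x=1 → posterior Dirichlet(7, 17/5, 10/3, 10/3, 5)
obs 8: x=0 → posterior Dirichlet(8, 17/5, 10/3, 10/3, 5)
obs 9: x=4 → posterior Dirichlet(8, 17/5, 10/3, 10/3, 6)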